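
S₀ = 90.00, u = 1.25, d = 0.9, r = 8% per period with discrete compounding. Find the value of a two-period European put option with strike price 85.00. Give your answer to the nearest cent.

2.45

Risk-neutral probability p = (1 + 0.08 − 0.9)/(1.25 − 0.9) = 0.1800/0.3500 = 0.5143
Terminal stock prices: S_uu = 140.6, S_ud = 101.2, S_dd = 72.9
Terminal payoffs (K − S): max(-55.62, 0) = 0, max(-16.25, 0) = 0, max(12.1, 0) = 12.1
Node u (S = 112.5): V_u = 1/1.08·[0.5143·0.0000 + 0.4857·0.0000] = 0.0000
Node d (S = 81): V_d = 1/1.08·[0.5143·0.0000 + 0.4857·12.1000] = 5.4418
Node 0 (S = 90): V_0 = 1/1.08·[0.5143·0.0000 + 0.4857·5.4418] = 2.4474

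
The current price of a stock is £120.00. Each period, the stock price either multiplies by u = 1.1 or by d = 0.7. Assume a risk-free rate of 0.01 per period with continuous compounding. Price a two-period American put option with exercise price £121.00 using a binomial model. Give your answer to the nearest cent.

Risk-neutral probability p = (e^0.01 − 0.7)/(1.1 − 0.7) = 0.3101/0.4000 = 0.7751
Terminal stock prices: S_uu = 145.2, S_ud = 92.4, S_dd = 58.8
Terminal payoffs (K − S): max(-24.2, 0) = 0, max(28.6, 0) = 28.6, max(62.2, 0) = 62.2
Node u (S = 132): continuation = e^(−0.01)·[0.7751·0.0000 + 0.2249·28.6000] = 6.3674; exercise value = 0.0000 ≤ continuation, so V_u = 6.3674
Node d (S = 84): continuation = e^(−0.01)·[0.7751·28.6000 + 0.2249·62.2000] = 35.7960; exercise value = 37.0000 > continuation, so V_d = 37.0000 (exercise)
Node 0 (S = 120): continuation = e^(−0.01)·[0.7751·6.3674 + 0.2249·37.0000] = 13.1240; exercise value = 1.0000 ≤ continuation, so V_0 = 13.1240

£13.12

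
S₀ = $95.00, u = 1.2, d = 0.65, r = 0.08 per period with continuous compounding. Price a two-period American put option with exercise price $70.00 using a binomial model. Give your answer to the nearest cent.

$1.62

Risk-neutral probability p = (e^0.08 − 0.65)/(1.2 − 0.65) = 0.4333/0.5500 = 0.7878
Terminal stock prices: S_uu = 136.8, S_ud = 74.1, S_dd = 40.14
Terminal payoffs (K − S): max(-66.8, 0) = 0, max(-4.1, 0) = 0, max(29.86, 0) = 29.86
Node u (S = 114): continuation = e^(−0.08)·[0.7878·0.0000 + 0.2122·0.0000] = 0.0000; exercise value = 0.0000 ≤ continuation, so V_u = 0.0000
Node d (S = 61.75): continuation = e^(−0.08)·[0.7878·0.0000 + 0.2122·29.8625] = 5.8498; exercise value = 8.2500 > continuation, so V_d = 8.2500 (exercise)
Node 0 (S = 95): continuation = e^(−0.08)·[0.7878·0.0000 + 0.2122·8.2500] = 1.6161; exercise value = 0.0000 ≤ continuation, so V_0 = 1.6161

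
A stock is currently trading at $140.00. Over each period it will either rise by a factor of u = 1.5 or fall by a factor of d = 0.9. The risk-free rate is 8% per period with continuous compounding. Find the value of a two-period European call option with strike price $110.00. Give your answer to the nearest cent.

$46.26

Risk-neutral probability p = (e^0.08 − 0.9)/(1.5 − 0.9) = 0.1833/0.6000 = 0.3055
Terminal stock prices: S_uu = 315, S_ud = 189, S_dd = 113.4
Terminal payoffs (S − K): max(205, 0) = 205, max(79, 0) = 79, max(3.4, 0) = 3.4
Node u (S = 210): V_u = e^(−0.08)·[0.3055·205.0000 + 0.6945·79.0000] = 108.4572
Node d (S = 126): V_d = e^(−0.08)·[0.3055·79.0000 + 0.6945·3.4000] = 24.4572
Node 0 (S = 140): V_0 = e^(−0.08)·[0.3055·108.4572 + 0.6945·24.4572] = 46.2642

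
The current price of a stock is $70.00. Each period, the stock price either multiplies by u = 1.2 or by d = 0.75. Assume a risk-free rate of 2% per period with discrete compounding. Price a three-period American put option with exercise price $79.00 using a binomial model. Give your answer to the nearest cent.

$14.54

Risk-neutral probability p = (1 + 0.02 − 0.75)/(1.2 − 0.75) = 0.2700/0.4500 = 0.6000
Terminal stock prices: S_uuu = 121, S_uud = 75.6, S_udd = 47.25, S_ddd = 29.53
Terminal payoffs (K − S): max(-41.96, 0) = 0, max(3.4, 0) = 3.4, max(31.75, 0) = 31.75, max(49.47, 0) = 49.47
Node uu (S = 100.8): continuation = 1/1.02·[0.6000·0.0000 + 0.4000·3.4000] = 1.3333; exercise value = 0.0000 ≤ continuation, so V_uu = 1.3333
Node ud (S = 63): continuation = 1/1.02·[0.6000·3.4000 + 0.4000·31.7500] = 14.4510; exercise value = 16.0000 > continuation, so V_ud = 16.0000 (exercise)
Node dd (S = 39.38): continuation = 1/1.02·[0.6000·31.7500 + 0.4000·49.4688] = 38.0760; exercise value = 39.6250 > continuation, so V_dd = 39.6250 (exercise)
Node u (S = 84): continuation = 1/1.02·[0.6000·1.3333 + 0.4000·16.0000] = 7.0588; exercise value = 0.0000 ≤ continuation, so V_u = 7.0588
Node d (S = 52.5): continuation = 1/1.02·[0.6000·16.0000 + 0.4000·39.6250] = 24.9510; exercise value = 26.5000 > continuation, so V_d = 26.5000 (exercise)
Node 0 (S = 70): continuation = 1/1.02·[0.6000·7.0588 + 0.4000·26.5000] = 14.5444; exercise value = 9.0000 ≤ continuation, so V_0 = 14.5444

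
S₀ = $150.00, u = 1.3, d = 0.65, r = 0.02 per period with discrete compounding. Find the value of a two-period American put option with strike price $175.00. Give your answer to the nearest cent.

Risk-neutral probability p = (1 + 0.02 − 0.65)/(1.3 − 0.65) = 0.3700/0.6500 = 0.5692
Terminal stock prices: S_uu = 253.5, S_ud = 126.8, S_dd = 63.38
Terminal payoffs (K − S): max(-78.5, 0) = 0, max(48.25, 0) = 48.25, max(111.6, 0) = 111.6
Node u (S = 195): continuation = 1/1.02·[0.5692·0.0000 + 0.4308·48.2500] = 20.3771; exercise value = 0.0000 ≤ continuation, so V_u = 20.3771
Node d (S = 97.5): continuation = 1/1.02·[0.5692·48.2500 + 0.4308·111.6250] = 74.0686; exercise value = 77.5000 > continuation, so V_d = 77.5000 (exercise)
Node 0 (S = 150): continuation = 1/1.02·[0.5692·20.3771 + 0.4308·77.5000] = 44.1018; exercise value = 25.0000 ≤ continuation, so V_0 = 44.1018

$44.10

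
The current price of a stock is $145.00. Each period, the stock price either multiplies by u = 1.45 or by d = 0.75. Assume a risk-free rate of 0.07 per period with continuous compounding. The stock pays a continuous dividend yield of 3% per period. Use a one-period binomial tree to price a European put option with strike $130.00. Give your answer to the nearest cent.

$11.58

Per-period risk-free factor R = e^0.07 = 1.0725; dividend-adjusted growth = e^(0.07−0.03) = 1.0408.
Risk-neutral probability p = (1.0408 − 0.75)/(1.45 − 0.75) = 0.2908/0.7000 = 0.4154
Terminal stock prices: S_u = 210.2, S_d = 108.8
Terminal payoffs (K − S): max(-80.25, 0) = 0, max(21.25, 0) = 21.25
Node 0 (S = 145): V_0 = e^(−0.07)·[0.4154·0.0000 + 0.5846·21.2500] = 11.5820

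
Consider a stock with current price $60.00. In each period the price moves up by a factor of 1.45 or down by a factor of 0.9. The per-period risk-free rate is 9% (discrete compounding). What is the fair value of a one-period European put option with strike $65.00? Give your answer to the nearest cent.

$6.61

Risk-neutral probability p = (1 + 0.09 − 0.9)/(1.45 − 0.9) = 0.1900/0.5500 = 0.3455
Terminal stock prices: S_u = 87, S_d = 54
Terminal payoffs (K − S): max(-22, 0) = 0, max(11, 0) = 11
Node 0 (S = 60): V_0 = 1/1.09·[0.3455·0.0000 + 0.6545·11.0000] = 6.6055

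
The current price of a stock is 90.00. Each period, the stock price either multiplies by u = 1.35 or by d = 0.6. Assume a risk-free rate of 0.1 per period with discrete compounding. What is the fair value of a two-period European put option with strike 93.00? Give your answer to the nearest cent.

12.95

Risk-neutral probability p = (1 + 0.1 − 0.6)/(1.35 − 0.6) = 0.5000/0.7500 = 0.6667
Terminal stock prices: S_uu = 164, S_ud = 72.9, S_dd = 32.4
Terminal payoffs (K − S): max(-71.03, 0) = 0, max(20.1, 0) = 20.1, max(60.6, 0) = 60.6
Node u (S = 121.5): V_u = 1/1.1·[0.6667·0.0000 + 0.3333·20.1000] = 6.0909
Node d (S = 54): V_d = 1/1.1·[0.6667·20.1000 + 0.3333·60.6000] = 30.5455
Node 0 (S = 90): V_0 = 1/1.1·[0.6667·6.0909 + 0.3333·30.5455] = 12.9477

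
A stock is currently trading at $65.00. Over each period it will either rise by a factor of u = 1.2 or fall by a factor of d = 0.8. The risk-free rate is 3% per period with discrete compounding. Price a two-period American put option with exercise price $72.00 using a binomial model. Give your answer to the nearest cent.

Risk-neutral probability p = (1 + 0.03 − 0.8)/(1.2 − 0.8) = 0.2300/0.4000 = 0.5750
Terminal stock prices: S_uu = 93.6, S_ud = 62.4, S_dd = 41.6
Terminal payoffs (K − S): max(-21.6, 0) = 0, max(9.6, 0) = 9.6, max(30.4, 0) = 30.4
Node u (S = 78): continuation = 1/1.03·[0.5750·0.0000 + 0.4250·9.6000] = 3.9612; exercise value = 0.0000 ≤ continuation, so V_u = 3.9612
Node d (S = 52): continuation = 1/1.03·[0.5750·9.6000 + 0.4250·30.4000] = 17.9029; exercise value = 20.0000 > continuation, so V_d = 20.0000 (exercise)
Node 0 (S = 65): continuation = 1/1.03·[0.5750·3.9612 + 0.4250·20.0000] = 10.4638; exercise value = 7.0000 ≤ continuation, so V_0 = 10.4638

$10.46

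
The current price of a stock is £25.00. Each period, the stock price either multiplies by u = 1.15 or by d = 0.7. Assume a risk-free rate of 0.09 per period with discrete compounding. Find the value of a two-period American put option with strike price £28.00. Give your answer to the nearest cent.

Risk-neutral probability p = (1 + 0.09 − 0.7)/(1.15 − 0.7) = 0.3900/0.4500 = 0.8667
Terminal stock prices: S_uu = 33.06, S_ud = 20.12, S_dd = 12.25
Terminal payoffs (K − S): max(-5.062, 0) = 0, max(7.875, 0) = 7.875, max(15.75, 0) = 15.75
Node u (S = 28.75): continuation = 1/1.09·[0.8667·0.0000 + 0.1333·7.8750] = 0.9633; exercise value = 0.0000 ≤ continuation, so V_u = 0.9633
Node d (S = 17.5): continuation = 1/1.09·[0.8667·7.8750 + 0.1333·15.7500] = 8.1881; exercise value = 10.5000 > continuation, so V_d = 10.5000 (exercise)
Node 0 (S = 25): continuation = 1/1.09·[0.8667·0.9633 + 0.1333·10.5000] = 2.0503; exercise value = 3.0000 > continuation, so V_0 = 3.0000 (exercise)

£3.00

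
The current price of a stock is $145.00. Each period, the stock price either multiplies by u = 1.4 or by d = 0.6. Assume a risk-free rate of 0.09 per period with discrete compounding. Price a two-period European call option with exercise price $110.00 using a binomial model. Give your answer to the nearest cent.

Risk-neutral probability p = (1 + 0.09 − 0.6)/(1.4 − 0.6) = 0.4900/0.8000 = 0.6125
Terminal stock prices: S_uu = 284.2, S_ud = 121.8, S_dd = 52.2
Terminal payoffs (S − K): max(174.2, 0) = 174.2, max(11.8, 0) = 11.8, max(-57.8, 0) = 0
Node u (S = 203): V_u = 1/1.09·[0.6125·174.2000 + 0.3875·11.8000] = 102.0826
Node d (S = 87): V_d = 1/1.09·[0.6125·11.8000 + 0.3875·0.0000] = 6.6307
Node 0 (S = 145): V_0 = 1/1.09·[0.6125·102.0826 + 0.3875·6.6307] = 59.7202

$59.72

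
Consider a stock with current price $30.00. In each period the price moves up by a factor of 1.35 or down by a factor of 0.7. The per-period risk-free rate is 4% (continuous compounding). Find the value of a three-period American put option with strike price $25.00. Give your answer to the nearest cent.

Risk-neutral probability p = (e^0.04 − 0.7)/(1.35 − 0.7) = 0.3408/0.6500 = 0.5243
Terminal stock prices: S_uuu = 73.81, S_uud = 38.27, S_udd = 19.84, S_ddd = 10.29
Terminal payoffs (K − S): max(-48.81, 0) = 0, max(-13.27, 0) = 0, max(5.155, 0) = 5.155, max(14.71, 0) = 14.71
Node uu (S = 54.68): continuation = e^(−0.04)·[0.5243·0.0000 + 0.4757·0.0000] = 0.0000; exercise value = 0.0000 ≤ continuation, so V_uu = 0.0000
Node ud (S = 28.35): continuation = e^(−0.04)·[0.5243·0.0000 + 0.4757·5.1550] = 2.3560; exercise value = 0.0000 ≤ continuation, so V_ud = 2.3560
Node dd (S = 14.7): continuation = e^(−0.04)·[0.5243·5.1550 + 0.4757·14.7100] = 9.3197; exercise value = 10.3000 > continuation, so V_dd = 10.3000 (exercise)
Node u (S = 40.5): continuation = e^(−0.04)·[0.5243·0.0000 + 0.4757·2.3560] = 1.0767; exercise value = 0.0000 ≤ continuation, so V_u = 1.0767
Node d (S = 21): continuation = e^(−0.04)·[0.5243·2.3560 + 0.4757·10.3000] = 5.8942; exercise value = 4.0000 ≤ continuation, so V_d = 5.8942
Node 0 (S = 30): continuation = e^(−0.04)·[0.5243·1.0767 + 0.4757·5.8942] = 3.2362; exercise value = 0.0000 ≤ continuation, so V_0 = 3.2362

$3.24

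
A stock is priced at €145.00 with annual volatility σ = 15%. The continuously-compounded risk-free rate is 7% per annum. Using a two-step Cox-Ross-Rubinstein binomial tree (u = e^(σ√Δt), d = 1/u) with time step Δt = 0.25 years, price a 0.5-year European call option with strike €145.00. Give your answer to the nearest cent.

CRR parameters: u = e^(σ√Δt) = e^(0.15·√0.25) = 1.0779, d = 1/u = 0.9277
Per-period rate: rΔt = 0.07·0.25 = 0.0175, so R = e^0.0175 = 1.0177
Risk-neutral probability p = (e^0.0175 − 0.9277)/(1.0779 − 0.9277) = 0.0899/0.1501 = 0.5988
Terminal stock prices: S_uu = 168.5, S_ud = 145, S_dd = 124.8
Terminal payoffs (S − K): max(23.47, 0) = 23.47, max(0, 0) = 0, max(-20.2, 0) = 0
Node u (S = 156.3): V_u = e^(−0.0175)·[0.5988·23.4660 + 0.4012·0.0000] = 13.8086
Node d (S = 134.5): V_d = e^(−0.0175)·[0.5988·0.0000 + 0.4012·0.0000] = 0.0000
Node 0 (S = 145): V_0 = e^(−0.0175)·[0.5988·13.8086 + 0.4012·0.0000] = 8.1257

€8.13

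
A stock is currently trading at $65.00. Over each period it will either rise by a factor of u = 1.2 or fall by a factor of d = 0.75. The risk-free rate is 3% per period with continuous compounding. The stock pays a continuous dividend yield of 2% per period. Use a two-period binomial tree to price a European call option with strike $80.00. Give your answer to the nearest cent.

Per-period risk-free factor R = e^0.03 = 1.0305; dividend-adjusted growth = e^(0.03−0.02) = 1.0101.
Risk-neutral probability p = (1.0101 − 0.75)/(1.2 − 0.75) = 0.2601/0.4500 = 0.5779
Terminal stock prices: S_uu = 93.6, S_ud = 58.5, S_dd = 36.56
Terminal payoffs (S − K): max(13.6, 0) = 13.6, max(-21.5, 0) = 0, max(-43.44, 0) = 0
Node u (S = 78): V_u = e^(−0.03)·[0.5779·13.6000 + 0.4221·0.0000] = 7.6270
Node d (S = 48.75): V_d = e^(−0.03)·[0.5779·0.0000 + 0.4221·0.0000] = 0.0000
Node 0 (S = 65): V_0 = e^(−0.03)·[0.5779·7.6270 + 0.4221·0.0000] = 4.2773

$4.28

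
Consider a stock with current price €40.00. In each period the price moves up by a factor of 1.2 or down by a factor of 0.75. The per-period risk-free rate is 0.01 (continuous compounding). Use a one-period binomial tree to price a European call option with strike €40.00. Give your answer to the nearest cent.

€4.58

Risk-neutral probability p = (e^0.01 − 0.75)/(1.2 − 0.75) = 0.2601/0.4500 = 0.5779
Terminal stock prices: S_u = 48, S_d = 30
Terminal payoffs (S − K): max(8, 0) = 8, max(-10, 0) = 0
Node 0 (S = 40): V_0 = e^(−0.01)·[0.5779·8.0000 + 0.4221·0.0000] = 4.5771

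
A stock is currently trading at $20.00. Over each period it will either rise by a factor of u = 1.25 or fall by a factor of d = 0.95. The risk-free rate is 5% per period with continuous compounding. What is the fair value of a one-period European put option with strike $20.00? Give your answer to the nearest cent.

$0.63

Risk-neutral probability p = (e^0.05 − 0.95)/(1.25 − 0.95) = 0.1013/0.3000 = 0.3376
Terminal stock prices: S_u = 25, S_d = 19
Terminal payoffs (K − S): max(-5, 0) = 0, max(1, 0) = 1
Node 0 (S = 20): V_0 = e^(−0.05)·[0.3376·0.0000 + 0.6624·1.0000] = 0.6301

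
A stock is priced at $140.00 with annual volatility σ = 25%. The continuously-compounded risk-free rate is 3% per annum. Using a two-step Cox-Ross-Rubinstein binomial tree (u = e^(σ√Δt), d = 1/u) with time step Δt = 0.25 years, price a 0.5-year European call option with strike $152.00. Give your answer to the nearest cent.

$6.81

CRR parameters: u = e^(σ√Δt) = e^(0.25·√0.25) = 1.1331, d = 1/u = 0.8825
Per-period rate: rΔt = 0.03·0.25 = 0.0075, so R = e^0.0075 = 1.0075
Risk-neutral probability p = (e^0.0075 − 0.8825)/(1.1331 − 0.8825) = 0.1250/0.2507 = 0.4988
Terminal stock prices: S_uu = 179.8, S_ud = 140, S_dd = 109
Terminal payoffs (S − K): max(27.76, 0) = 27.76, max(-12, 0) = 0, max(-42.97, 0) = 0
Node u (S = 158.6): V_u = e^(−0.0075)·[0.4988·27.7636 + 0.5012·0.0000] = 13.7457
Node d (S = 123.5): V_d = e^(−0.0075)·[0.4988·0.0000 + 0.5012·0.0000] = 0.0000
Node 0 (S = 140): V_0 = e^(−0.0075)·[0.4988·13.7457 + 0.5012·0.0000] = 6.8055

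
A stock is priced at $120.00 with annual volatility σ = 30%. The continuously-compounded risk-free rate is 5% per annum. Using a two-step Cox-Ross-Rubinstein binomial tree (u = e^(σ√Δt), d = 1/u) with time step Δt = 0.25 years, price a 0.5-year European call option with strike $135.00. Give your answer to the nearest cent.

$6.69

CRR parameters: u = e^(σ√Δt) = e^(0.3·√0.25) = 1.1618, d = 1/u = 0.8607
Per-period rate: rΔt = 0.05·0.25 = 0.0125, so R = e^0.0125 = 1.0126
Risk-neutral probability p = (e^0.0125 − 0.8607)/(1.1618 − 0.8607) = 0.1519/0.3011 = 0.5043
Terminal stock prices: S_uu = 162, S_ud = 120, S_dd = 88.9
Terminal payoffs (S − K): max(26.98, 0) = 26.98, max(-15, 0) = 0, max(-46.1, 0) = 0
Node u (S = 139.4): V_u = e^(−0.0125)·[0.5043·26.9831 + 0.4957·0.0000] = 13.4396
Node d (S = 103.3): V_d = e^(−0.0125)·[0.5043·0.0000 + 0.4957·0.0000] = 0.0000
Node 0 (S = 120): V_0 = e^(−0.0125)·[0.5043·13.4396 + 0.4957·0.0000] = 6.6940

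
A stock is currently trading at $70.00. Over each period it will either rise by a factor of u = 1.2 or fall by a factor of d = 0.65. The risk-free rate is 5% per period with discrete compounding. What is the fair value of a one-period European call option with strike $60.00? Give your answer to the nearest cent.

Risk-neutral probability p = (1 + 0.05 − 0.65)/(1.2 − 0.65) = 0.4000/0.5500 = 0.7273
Terminal stock prices: S_u = 84, S_d = 45.5
Terminal payoffs (S − K): max(24, 0) = 24, max(-14.5, 0) = 0
Node 0 (S = 70): V_0 = 1/1.05·[0.7273·24.0000 + 0.2727·0.0000] = 16.6234

$16.62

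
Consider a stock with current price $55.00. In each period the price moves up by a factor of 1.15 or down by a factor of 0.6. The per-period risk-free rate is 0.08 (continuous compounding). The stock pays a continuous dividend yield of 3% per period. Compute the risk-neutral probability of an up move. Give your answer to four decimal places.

Per-period risk-free factor R = e^0.08 = 1.0833; dividend-adjusted growth = e^(0.08−0.03) = 1.0513.
Risk-neutral probability p = (1.0513 − 0.6)/(1.15 − 0.6) = 0.4513/0.5500 = 0.8205

p = 0.8205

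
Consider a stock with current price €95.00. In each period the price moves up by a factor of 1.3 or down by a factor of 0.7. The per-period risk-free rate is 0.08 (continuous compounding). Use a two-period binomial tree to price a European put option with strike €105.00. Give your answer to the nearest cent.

€13.79

Risk-neutral probability p = (e^0.08 − 0.7)/(1.3 − 0.7) = 0.3833/0.6000 = 0.6388
Terminal stock prices: S_uu = 160.6, S_ud = 86.45, S_dd = 46.55
Terminal payoffs (K − S): max(-55.55, 0) = 0, max(18.55, 0) = 18.55, max(58.45, 0) = 58.45
Node u (S = 123.5): V_u = e^(−0.08)·[0.6388·0.0000 + 0.3612·18.5500] = 6.1849
Node d (S = 66.5): V_d = e^(−0.08)·[0.6388·18.5500 + 0.3612·58.4500] = 30.4272
Node 0 (S = 95): V_0 = e^(−0.08)·[0.6388·6.1849 + 0.3612·30.4272] = 13.7922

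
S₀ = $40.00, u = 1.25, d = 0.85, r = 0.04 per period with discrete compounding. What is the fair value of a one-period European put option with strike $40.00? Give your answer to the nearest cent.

$3.03

Risk-neutral probability p = (1 + 0.04 − 0.85)/(1.25 − 0.85) = 0.1900/0.4000 = 0.4750
Terminal stock prices: S_u = 50, S_d = 34
Terminal payoffs (K − S): max(-10, 0) = 0, max(6, 0) = 6
Node 0 (S = 40): V_0 = 1/1.04·[0.4750·0.0000 + 0.5250·6.0000] = 3.0288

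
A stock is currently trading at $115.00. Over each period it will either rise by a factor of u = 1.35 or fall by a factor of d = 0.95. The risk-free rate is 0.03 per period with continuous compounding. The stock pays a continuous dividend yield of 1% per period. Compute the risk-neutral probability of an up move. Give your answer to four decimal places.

Per-period risk-free factor R = e^0.03 = 1.0305; dividend-adjusted growth = e^(0.03−0.01) = 1.0202.
Risk-neutral probability p = (1.0202 − 0.95)/(1.35 − 0.95) = 0.0702/0.4000 = 0.1755

p = 0.1755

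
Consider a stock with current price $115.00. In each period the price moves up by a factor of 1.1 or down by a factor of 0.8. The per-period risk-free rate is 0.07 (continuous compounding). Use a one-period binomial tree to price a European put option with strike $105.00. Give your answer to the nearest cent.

$1.11

Risk-neutral probability p = (e^0.07 − 0.8)/(1.1 − 0.8) = 0.2725/0.3000 = 0.9084
Terminal stock prices: S_u = 126.5, S_d = 92
Terminal payoffs (K − S): max(-21.5, 0) = 0, max(13, 0) = 13
Node 0 (S = 115): V_0 = e^(−0.07)·[0.9084·0.0000 + 0.0916·13.0000] = 1.1108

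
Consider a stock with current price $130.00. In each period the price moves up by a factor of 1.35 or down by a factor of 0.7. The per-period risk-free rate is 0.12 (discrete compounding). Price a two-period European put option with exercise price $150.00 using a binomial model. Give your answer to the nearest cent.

Risk-neutral probability p = (1 + 0.12 − 0.7)/(1.35 − 0.7) = 0.4200/0.6500 = 0.6462
Terminal stock prices: S_uu = 236.9, S_ud = 122.8, S_dd = 63.7
Terminal payoffs (K − S): max(-86.93, 0) = 0, max(27.15, 0) = 27.15, max(86.3, 0) = 86.3
Node u (S = 175.5): V_u = 1/1.12·[0.6462·0.0000 + 0.3538·27.1500] = 8.5776
Node d (S = 91): V_d = 1/1.12·[0.6462·27.1500 + 0.3538·86.3000] = 42.9286
Node 0 (S = 130): V_0 = 1/1.12·[0.6462·8.5776 + 0.3538·42.9286] = 18.5112

$18.51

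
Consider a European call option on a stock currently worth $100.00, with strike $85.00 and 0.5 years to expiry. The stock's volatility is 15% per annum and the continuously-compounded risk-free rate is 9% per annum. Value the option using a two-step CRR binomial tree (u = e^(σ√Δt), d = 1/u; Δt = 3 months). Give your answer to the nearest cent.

$18.74

CRR parameters: u = e^(σ√Δt) = e^(0.15·√0.25) = 1.0779, d = 1/u = 0.9277
Per-period rate: rΔt = 0.09·0.25 = 0.0225, so R = e^0.0225 = 1.0228
Risk-neutral probability p = (e^0.0225 − 0.9277)/(1.0779 − 0.9277) = 0.0950/0.1501 = 0.6328
Terminal stock prices: S_uu = 116.2, S_ud = 100, S_dd = 86.07
Terminal payoffs (S − K): max(31.18, 0) = 31.18, max(15, 0) = 15, max(1.071, 0) = 1.071
Node u (S = 107.8): V_u = e^(−0.0225)·[0.6328·31.1834 + 0.3672·15.0000] = 24.6796
Node d (S = 92.77): V_d = e^(−0.0225)·[0.6328·15.0000 + 0.3672·1.0708] = 9.6655
Node 0 (S = 100): V_0 = e^(−0.0225)·[0.6328·24.6796 + 0.3672·9.6655] = 18.7402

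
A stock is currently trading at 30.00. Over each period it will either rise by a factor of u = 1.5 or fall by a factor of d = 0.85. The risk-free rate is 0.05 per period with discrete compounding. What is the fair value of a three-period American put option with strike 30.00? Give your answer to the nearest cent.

3.62

Risk-neutral probability p = (1 + 0.05 − 0.85)/(1.5 − 0.85) = 0.2000/0.6500 = 0.3077
Terminal stock prices: S_uuu = 101.2, S_uud = 57.38, S_udd = 32.51, S_ddd = 18.42
Terminal payoffs (K − S): max(-71.25, 0) = 0, max(-27.38, 0) = 0, max(-2.512, 0) = 0, max(11.58, 0) = 11.58
Node uu (S = 67.5): continuation = 1/1.05·[0.3077·0.0000 + 0.6923·0.0000] = 0.0000; exercise value = 0.0000 ≤ continuation, so V_uu = 0.0000
Node ud (S = 38.25): continuation = 1/1.05·[0.3077·0.0000 + 0.6923·0.0000] = 0.0000; exercise value = 0.0000 ≤ continuation, so V_ud = 0.0000
Node dd (S = 21.67): continuation = 1/1.05·[0.3077·0.0000 + 0.6923·11.5763] = 7.6327; exercise value = 8.3250 > continuation, so V_dd = 8.3250 (exercise)
Node u (S = 45): continuation = 1/1.05·[0.3077·0.0000 + 0.6923·0.0000] = 0.0000; exercise value = 0.0000 ≤ continuation, so V_u = 0.0000
Node d (S = 25.5): continuation = 1/1.05·[0.3077·0.0000 + 0.6923·8.3250] = 5.4890; exercise value = 4.5000 ≤ continuation, so V_d = 5.4890
Node 0 (S = 30): continuation = 1/1.05·[0.3077·0.0000 + 0.6923·5.4890] = 3.6191; exercise value = 0.0000 ≤ continuation, so V_0 = 3.6191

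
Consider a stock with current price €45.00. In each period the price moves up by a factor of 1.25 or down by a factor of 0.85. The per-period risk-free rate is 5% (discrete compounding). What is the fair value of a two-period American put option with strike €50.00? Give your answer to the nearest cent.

Risk-neutral probability p = (1 + 0.05 − 0.85)/(1.25 − 0.85) = 0.2000/0.4000 = 0.5000
Terminal stock prices: S_uu = 70.31, S_ud = 47.81, S_dd = 32.51
Terminal payoffs (K − S): max(-20.31, 0) = 0, max(2.188, 0) = 2.188, max(17.49, 0) = 17.49
Node u (S = 56.25): continuation = 1/1.05·[0.5000·0.0000 + 0.5000·2.1875] = 1.0417; exercise value = 0.0000 ≤ continuation, so V_u = 1.0417
Node d (S = 38.25): continuation = 1/1.05·[0.5000·2.1875 + 0.5000·17.4875] = 9.3690; exercise value = 11.7500 > continuation, so V_d = 11.7500 (exercise)
Node 0 (S = 45): continuation = 1/1.05·[0.5000·1.0417 + 0.5000·11.7500] = 6.0913; exercise value = 5.0000 ≤ continuation, so V_0 = 6.0913

€6.09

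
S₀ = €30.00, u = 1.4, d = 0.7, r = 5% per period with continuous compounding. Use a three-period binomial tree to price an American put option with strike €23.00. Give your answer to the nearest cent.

€2.38

Risk-neutral probability p = (e^0.05 − 0.7)/(1.4 − 0.7) = 0.3513/0.7000 = 0.5018
Terminal stock prices: S_uuu = 82.32, S_uud = 41.16, S_udd = 20.58, S_ddd = 10.29
Terminal payoffs (K − S): max(-59.32, 0) = 0, max(-18.16, 0) = 0, max(2.42, 0) = 2.42, max(12.71, 0) = 12.71
Node uu (S = 58.8): continuation = e^(−0.05)·[0.5018·0.0000 + 0.4982·0.0000] = 0.0000; exercise value = 0.0000 ≤ continuation, so V_uu = 0.0000
Node ud (S = 29.4): continuation = e^(−0.05)·[0.5018·0.0000 + 0.4982·2.4200] = 1.1468; exercise value = 0.0000 ≤ continuation, so V_ud = 1.1468
Node dd (S = 14.7): continuation = e^(−0.05)·[0.5018·2.4200 + 0.4982·12.7100] = 7.1783; exercise value = 8.3000 > continuation, so V_dd = 8.3000 (exercise)
Node u (S = 42): continuation = e^(−0.05)·[0.5018·0.0000 + 0.4982·1.1468] = 0.5435; exercise value = 0.0000 ≤ continuation, so V_u = 0.5435
Node d (S = 21): continuation = e^(−0.05)·[0.5018·1.1468 + 0.4982·8.3000] = 4.4807; exercise value = 2.0000 ≤ continuation, so V_d = 4.4807
Node 0 (S = 30): continuation = e^(−0.05)·[0.5018·0.5435 + 0.4982·4.4807] = 2.3828; exercise value = 0.0000 ≤ continuation, so V_0 = 2.3828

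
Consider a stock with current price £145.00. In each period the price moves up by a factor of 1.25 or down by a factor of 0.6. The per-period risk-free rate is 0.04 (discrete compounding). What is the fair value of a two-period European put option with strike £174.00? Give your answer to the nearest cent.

Risk-neutral probability p = (1 + 0.04 − 0.6)/(1.25 − 0.6) = 0.4400/0.6500 = 0.6769
Terminal stock prices: S_uu = 226.6, S_ud = 108.8, S_dd = 52.2
Terminal payoffs (K − S): max(-52.56, 0) = 0, max(65.25, 0) = 65.25, max(121.8, 0) = 121.8
Node u (S = 181.2): V_u = 1/1.04·[0.6769·0.0000 + 0.3231·65.2500] = 20.2700
Node d (S = 87): V_d = 1/1.04·[0.6769·65.2500 + 0.3231·121.8000] = 80.3077
Node 0 (S = 145): V_0 = 1/1.04·[0.6769·20.2700 + 0.3231·80.3077] = 38.1411

£38.14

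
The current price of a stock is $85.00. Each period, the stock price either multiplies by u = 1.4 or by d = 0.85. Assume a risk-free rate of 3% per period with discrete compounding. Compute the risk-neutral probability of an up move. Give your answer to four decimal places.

Risk-neutral probability p = (1 + 0.03 − 0.85)/(1.4 − 0.85) = 0.1800/0.5500 = 0.3273

p = 0.3273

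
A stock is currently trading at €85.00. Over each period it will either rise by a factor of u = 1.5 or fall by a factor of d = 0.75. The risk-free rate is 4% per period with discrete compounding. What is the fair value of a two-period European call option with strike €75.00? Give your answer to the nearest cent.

€25.11

Risk-neutral probability p = (1 + 0.04 − 0.75)/(1.5 − 0.75) = 0.2900/0.7500 = 0.3867
Terminal stock prices: S_uu = 191.2, S_ud = 95.62, S_dd = 47.81
Terminal payoffs (S − K): max(116.2, 0) = 116.2, max(20.62, 0) = 20.62, max(-27.19, 0) = 0
Node u (S = 127.5): V_u = 1/1.04·[0.3867·116.2500 + 0.6133·20.6250] = 55.3846
Node d (S = 63.75): V_d = 1/1.04·[0.3867·20.6250 + 0.6133·0.0000] = 7.6683
Node 0 (S = 85): V_0 = 1/1.04·[0.3867·55.3846 + 0.6133·7.6683] = 25.1140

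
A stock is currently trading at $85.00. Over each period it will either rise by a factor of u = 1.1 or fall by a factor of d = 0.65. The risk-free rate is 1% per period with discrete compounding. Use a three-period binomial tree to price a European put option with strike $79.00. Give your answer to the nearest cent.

$8.64

Risk-neutral probability p = (1 + 0.01 − 0.65)/(1.1 − 0.65) = 0.3600/0.4500 = 0.8000
Terminal stock prices: S_uuu = 113.1, S_uud = 66.85, S_udd = 39.5, S_ddd = 23.34
Terminal payoffs (K − S): max(-34.14, 0) = 0, max(12.15, 0) = 12.15, max(39.5, 0) = 39.5, max(55.66, 0) = 55.66
Node uu (S = 102.9): V_uu = 1/1.01·[0.8000·0.0000 + 0.2000·12.1475] = 2.4054
Node ud (S = 60.78): V_ud = 1/1.01·[0.8000·12.1475 + 0.2000·39.4962] = 17.4428
Node dd (S = 35.91): V_dd = 1/1.01·[0.8000·39.4962 + 0.2000·55.6569] = 42.3053
Node u (S = 93.5): V_u = 1/1.01·[0.8000·2.4054 + 0.2000·17.4428] = 5.3593
Node d (S = 55.25): V_d = 1/1.01·[0.8000·17.4428 + 0.2000·42.3053] = 22.1934
Node 0 (S = 85): V_0 = 1/1.01·[0.8000·5.3593 + 0.2000·22.1934] = 8.6397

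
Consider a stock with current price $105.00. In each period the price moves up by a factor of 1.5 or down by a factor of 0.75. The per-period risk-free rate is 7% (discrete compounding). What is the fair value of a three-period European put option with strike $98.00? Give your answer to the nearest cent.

Risk-neutral probability p = (1 + 0.07 − 0.75)/(1.5 − 0.75) = 0.3200/0.7500 = 0.4267
Terminal stock prices: S_uuu = 354.4, S_uud = 177.2, S_udd = 88.59, S_ddd = 44.3
Terminal payoffs (K − S): max(-256.4, 0) = 0, max(-79.19, 0) = 0, max(9.406, 0) = 9.406, max(53.7, 0) = 53.7
Node uu (S = 236.2): V_uu = 1/1.07·[0.4267·0.0000 + 0.5733·0.0000] = 0.0000
Node ud (S = 118.1): V_ud = 1/1.07·[0.4267·0.0000 + 0.5733·9.4062] = 5.0401
Node dd (S = 59.06): V_dd = 1/1.07·[0.4267·9.4062 + 0.5733·53.7031] = 32.5263
Node u (S = 157.5): V_u = 1/1.07·[0.4267·0.0000 + 0.5733·5.0401] = 2.7006
Node d (S = 78.75): V_d = 1/1.07·[0.4267·5.0401 + 0.5733·32.5263] = 19.4382
Node 0 (S = 105): V_0 = 1/1.07·[0.4267·2.7006 + 0.5733·19.4382] = 11.4924

$11.49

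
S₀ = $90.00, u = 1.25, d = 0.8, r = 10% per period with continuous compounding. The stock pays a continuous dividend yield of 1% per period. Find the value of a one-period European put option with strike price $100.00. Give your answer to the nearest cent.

Per-period risk-free factor R = e^0.1 = 1.1052; dividend-adjusted growth = e^(0.1−0.01) = 1.0942.
Risk-neutral probability p = (1.0942 − 0.8)/(1.25 − 0.8) = 0.2942/0.4500 = 0.6537
Terminal stock prices: S_u = 112.5, S_d = 72
Terminal payoffs (K − S): max(-12.5, 0) = 0, max(28, 0) = 28
Node 0 (S = 90): V_0 = e^(−0.1)·[0.6537·0.0000 + 0.3463·28.0000] = 8.7731

$8.77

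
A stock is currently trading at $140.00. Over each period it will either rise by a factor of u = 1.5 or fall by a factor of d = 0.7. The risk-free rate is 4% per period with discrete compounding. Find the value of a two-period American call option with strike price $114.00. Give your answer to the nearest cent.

$48.48

Risk-neutral probability p = (1 + 0.04 − 0.7)/(1.5 − 0.7) = 0.3400/0.8000 = 0.4250
Terminal stock prices: S_uu = 315, S_ud = 147, S_dd = 68.6
Terminal payoffs (S − K): max(201, 0) = 201, max(33, 0) = 33, max(-45.4, 0) = 0
Node u (S = 210): continuation = 1/1.04·[0.4250·201.0000 + 0.5750·33.0000] = 100.3846; exercise value = 96.0000 ≤ continuation, so V_u = 100.3846
Node d (S = 98): continuation = 1/1.04·[0.4250·33.0000 + 0.5750·0.0000] = 13.4856; exercise value = 0.0000 ≤ continuation, so V_d = 13.4856
Node 0 (S = 140): continuation = 1/1.04·[0.4250·100.3846 + 0.5750·13.4856] = 48.4785; exercise value = 26.0000 ≤ continuation, so V_0 = 48.4785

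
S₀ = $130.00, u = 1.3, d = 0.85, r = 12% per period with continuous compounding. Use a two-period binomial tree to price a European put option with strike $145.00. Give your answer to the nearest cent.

Risk-neutral probability p = (e^0.12 − 0.85)/(1.3 − 0.85) = 0.2775/0.4500 = 0.6167
Terminal stock prices: S_uu = 219.7, S_ud = 143.7, S_dd = 93.92
Terminal payoffs (K − S): max(-74.7, 0) = 0, max(1.35, 0) = 1.35, max(51.08, 0) = 51.08
Node u (S = 169): V_u = e^(−0.12)·[0.6167·0.0000 + 0.3833·1.3500] = 0.4590
Node d (S = 110.5): V_d = e^(−0.12)·[0.6167·1.3500 + 0.3833·51.0750] = 18.1035
Node 0 (S = 130): V_0 = e^(−0.12)·[0.6167·0.4590 + 0.3833·18.1035] = 6.4061

$6.41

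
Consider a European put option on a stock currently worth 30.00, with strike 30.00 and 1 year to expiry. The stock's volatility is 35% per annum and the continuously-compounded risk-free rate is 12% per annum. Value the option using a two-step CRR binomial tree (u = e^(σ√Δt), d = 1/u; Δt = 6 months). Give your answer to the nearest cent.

CRR parameters: u = e^(σ√Δt) = e^(0.35·√0.5) = 1.2808, d = 1/u = 0.7808
Per-period rate: rΔt = 0.12·0.5 = 0.06, so R = e^0.06 = 1.0618
Risk-neutral probability p = (e^0.06 − 0.7808)/(1.2808 − 0.7808) = 0.2811/0.5000 = 0.5621
Terminal stock prices: S_uu = 49.21, S_ud = 30, S_dd = 18.29
Terminal payoffs (K − S): max(-19.21, 0) = 0, max(0, 0) = 0, max(11.71, 0) = 11.71
Node u (S = 38.42): V_u = e^(−0.06)·[0.5621·0.0000 + 0.4379·0.0000] = 0.0000
Node d (S = 23.42): V_d = e^(−0.06)·[0.5621·0.0000 + 0.4379·11.7124] = 4.8301
Node 0 (S = 30): V_0 = e^(−0.06)·[0.5621·0.0000 + 0.4379·4.8301] = 1.9919

1.99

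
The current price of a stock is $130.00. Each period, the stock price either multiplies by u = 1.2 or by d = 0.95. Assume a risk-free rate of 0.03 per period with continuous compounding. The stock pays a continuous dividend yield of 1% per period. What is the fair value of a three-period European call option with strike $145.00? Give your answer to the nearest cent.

$6.72

Per-period risk-free factor R = e^0.03 = 1.0305; dividend-adjusted growth = e^(0.03−0.01) = 1.0202.
Risk-neutral probability p = (1.0202 − 0.95)/(1.2 − 0.95) = 0.0702/0.2500 = 0.2808
Terminal stock prices: S_uuu = 224.6, S_uud = 177.8, S_udd = 140.8, S_ddd = 111.5
Terminal payoffs (S − K): max(79.64, 0) = 79.64, max(32.84, 0) = 32.84, max(-4.21, 0) = 0, max(-33.54, 0) = 0
Node uu (S = 187.2): V_uu = e^(−0.03)·[0.2808·79.6400 + 0.7192·32.8400] = 44.6227
Node ud (S = 148.2): V_ud = e^(−0.03)·[0.2808·32.8400 + 0.7192·0.0000] = 8.9491
Node dd (S = 117.3): V_dd = e^(−0.03)·[0.2808·0.0000 + 0.7192·0.0000] = 0.0000
Node u (S = 156): V_u = e^(−0.03)·[0.2808·44.6227 + 0.7192·8.9491] = 18.4059
Node d (S = 123.5): V_d = e^(−0.03)·[0.2808·8.9491 + 0.7192·0.0000] = 2.4387
Node 0 (S = 130): V_0 = e^(−0.03)·[0.2808·18.4059 + 0.7192·2.4387] = 6.7178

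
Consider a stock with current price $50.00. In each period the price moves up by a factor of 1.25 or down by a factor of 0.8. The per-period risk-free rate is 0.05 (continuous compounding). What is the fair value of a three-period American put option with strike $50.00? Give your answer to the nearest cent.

Risk-neutral probability p = (e^0.05 − 0.8)/(1.25 − 0.8) = 0.2513/0.4500 = 0.5584
Terminal stock prices: S_uuu = 97.66, S_uud = 62.5, S_udd = 40, S_ddd = 25.6
Terminal payoffs (K − S): max(-47.66, 0) = 0, max(-12.5, 0) = 0, max(10, 0) = 10, max(24.4, 0) = 24.4
Node uu (S = 78.12): continuation = e^(−0.05)·[0.5584·0.0000 + 0.4416·0.0000] = 0.0000; exercise value = 0.0000 ≤ continuation, so V_uu = 0.0000
Node ud (S = 50): continuation = e^(−0.05)·[0.5584·0.0000 + 0.4416·10.0000] = 4.2008; exercise value = 0.0000 ≤ continuation, so V_ud = 4.2008
Node dd (S = 32): continuation = e^(−0.05)·[0.5584·10.0000 + 0.4416·24.4000] = 15.5615; exercise value = 18.0000 > continuation, so V_dd = 18.0000 (exercise)
Node u (S = 62.5): continuation = e^(−0.05)·[0.5584·0.0000 + 0.4416·4.2008] = 1.7647; exercise value = 0.0000 ≤ continuation, so V_u = 1.7647
Node d (S = 40): continuation = e^(−0.05)·[0.5584·4.2008 + 0.4416·18.0000] = 9.7927; exercise value = 10.0000 > continuation, so V_d = 10.0000 (exercise)
Node 0 (S = 50): continuation = e^(−0.05)·[0.5584·1.7647 + 0.4416·10.0000] = 5.1381; exercise value = 0.0000 ≤ continuation, so V_0 = 5.1381

$5.14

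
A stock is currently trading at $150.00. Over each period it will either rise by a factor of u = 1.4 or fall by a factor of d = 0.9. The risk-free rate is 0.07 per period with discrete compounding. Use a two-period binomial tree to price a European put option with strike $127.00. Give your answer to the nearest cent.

Risk-neutral probability p = (1 + 0.07 − 0.9)/(1.4 − 0.9) = 0.1700/0.5000 = 0.3400
Terminal stock prices: S_uu = 294, S_ud = 189, S_dd = 121.5
Terminal payoffs (K − S): max(-167, 0) = 0, max(-62, 0) = 0, max(5.5, 0) = 5.5
Node u (S = 210): V_u = 1/1.07·[0.3400·0.0000 + 0.6600·0.0000] = 0.0000
Node d (S = 135): V_d = 1/1.07·[0.3400·0.0000 + 0.6600·5.5000] = 3.3925
Node 0 (S = 150): V_0 = 1/1.07·[0.3400·0.0000 + 0.6600·3.3925] = 2.0926

$2.09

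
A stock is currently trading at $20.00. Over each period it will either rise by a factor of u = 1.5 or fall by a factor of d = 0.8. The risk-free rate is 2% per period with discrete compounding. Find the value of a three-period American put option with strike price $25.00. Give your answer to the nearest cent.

$7.13

Risk-neutral probability p = (1 + 0.02 − 0.8)/(1.5 − 0.8) = 0.2200/0.7000 = 0.3143
Terminal stock prices: S_uuu = 67.5, S_uud = 36, S_udd = 19.2, S_ddd = 10.24
Terminal payoffs (K − S): max(-42.5, 0) = 0, max(-11, 0) = 0, max(5.8, 0) = 5.8, max(14.76, 0) = 14.76
Node uu (S = 45): continuation = 1/1.02·[0.3143·0.0000 + 0.6857·0.0000] = 0.0000; exercise value = 0.0000 ≤ continuation, so V_uu = 0.0000
Node ud (S = 24): continuation = 1/1.02·[0.3143·0.0000 + 0.6857·5.8000] = 3.8992; exercise value = 1.0000 ≤ continuation, so V_ud = 3.8992
Node dd (S = 12.8): continuation = 1/1.02·[0.3143·5.8000 + 0.6857·14.7600] = 11.7098; exercise value = 12.2000 > continuation, so V_dd = 12.2000 (exercise)
Node u (S = 30): continuation = 1/1.02·[0.3143·0.0000 + 0.6857·3.8992] = 2.6213; exercise value = 0.0000 ≤ continuation, so V_u = 2.6213
Node d (S = 16): continuation = 1/1.02·[0.3143·3.8992 + 0.6857·12.2000] = 9.4031; exercise value = 9.0000 ≤ continuation, so V_d = 9.4031
Node 0 (S = 20): continuation = 1/1.02·[0.3143·2.6213 + 0.6857·9.4031] = 7.1291; exercise value = 5.0000 ≤ continuation, so V_0 = 7.1291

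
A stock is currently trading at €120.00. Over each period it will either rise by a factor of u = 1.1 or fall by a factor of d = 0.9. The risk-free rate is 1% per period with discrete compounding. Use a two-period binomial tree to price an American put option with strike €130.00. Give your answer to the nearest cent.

€12.52

Risk-neutral probability p = (1 + 0.01 − 0.9)/(1.1 − 0.9) = 0.1100/0.2000 = 0.5500
Terminal stock prices: S_uu = 145.2, S_ud = 118.8, S_dd = 97.2
Terminal payoffs (K − S): max(-15.2, 0) = 0, max(11.2, 0) = 11.2, max(32.8, 0) = 32.8
Node u (S = 132): continuation = 1/1.01·[0.5500·0.0000 + 0.4500·11.2000] = 4.9901; exercise value = 0.0000 ≤ continuation, so V_u = 4.9901
Node d (S = 108): continuation = 1/1.01·[0.5500·11.2000 + 0.4500·32.8000] = 20.7129; exercise value = 22.0000 > continuation, so V_d = 22.0000 (exercise)
Node 0 (S = 120): continuation = 1/1.01·[0.5500·4.9901 + 0.4500·22.0000] = 12.5194; exercise value = 10.0000 ≤ continuation, so V_0 = 12.5194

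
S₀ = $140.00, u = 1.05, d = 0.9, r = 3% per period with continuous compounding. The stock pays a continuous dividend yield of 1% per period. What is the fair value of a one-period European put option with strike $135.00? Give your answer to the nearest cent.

$1.74

Per-period risk-free factor R = e^0.03 = 1.0305; dividend-adjusted growth = e^(0.03−0.01) = 1.0202.
Risk-neutral probability p = (1.0202 − 0.9)/(1.05 − 0.9) = 0.1202/0.1500 = 0.8013
Terminal stock prices: S_u = 147, S_d = 126
Terminal payoffs (K − S): max(-12, 0) = 0, max(9, 0) = 9
Node 0 (S = 140): V_0 = e^(−0.03)·[0.8013·0.0000 + 0.1987·9.0000] = 1.7351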